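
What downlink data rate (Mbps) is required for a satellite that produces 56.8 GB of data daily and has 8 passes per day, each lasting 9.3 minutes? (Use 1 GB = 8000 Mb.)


total contact time = 8 * 9.3 * 60 = 4464.0000 s
data = 56.8 GB = 454400.0000 Mb
rate = 454400.0000 / 4464.0000 = 101.7921 Mbps

101.7921 Mbps


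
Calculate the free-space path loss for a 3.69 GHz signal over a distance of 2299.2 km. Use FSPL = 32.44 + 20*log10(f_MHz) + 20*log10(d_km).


f = 3.69 GHz = 3690.0000 MHz
d = 2299.2 km
FSPL = 32.44 + 20*log10(3690.0000) + 20*log10(2299.2)
FSPL = 32.44 + 71.3405 + 67.2315
FSPL = 171.0121 dB

171.0121 dB


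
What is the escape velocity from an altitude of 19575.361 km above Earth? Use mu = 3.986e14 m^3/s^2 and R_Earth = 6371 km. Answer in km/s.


r = 6371.0 + 19575.361 = 25946.3610 km = 2.5946361e+07 m
v_esc = sqrt(2*mu/r) = sqrt(2*3.986e14 / 2.5946361e+07)
v_esc = 5543.0069 m/s = 5.5430 km/s

5.5430 km/s


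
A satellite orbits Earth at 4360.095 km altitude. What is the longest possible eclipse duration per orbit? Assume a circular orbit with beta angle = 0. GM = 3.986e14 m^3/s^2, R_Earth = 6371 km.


r = 10731.0950 km
T = 184.3852 min
Eclipse fraction = arcsin(R_E/r)/pi = arcsin(6371.0000/10731.0950)/pi
= arcsin(0.5936952)/pi = 0.2023315
Eclipse duration = 0.2023315 * 184.3852 = 37.3069 min

37.3069 minutes


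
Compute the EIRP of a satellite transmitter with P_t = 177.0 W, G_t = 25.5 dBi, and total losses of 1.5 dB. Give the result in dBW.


Pt = 177.0 W = 22.4797 dBW
EIRP = Pt_dBW + Gt - losses = 22.4797 + 25.5 - 1.5 = 46.4797 dBW

46.4797 dBW


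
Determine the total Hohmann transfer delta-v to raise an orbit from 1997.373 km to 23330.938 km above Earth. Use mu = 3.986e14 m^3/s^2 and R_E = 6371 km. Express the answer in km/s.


r1 = 8368.3730 km = 8.368373e+06 m
r2 = 29701.9380 km = 2.9701938e+07 m
dv1 = sqrt(mu/r1)*(sqrt(2*r2/(r1+r2)) - 1) = 1719.5189 m/s
dv2 = sqrt(mu/r2)*(1 - sqrt(2*r1/(r1+r2))) = 1234.3819 m/s
total dv = |dv1| + |dv2| = 1719.5189 + 1234.3819 = 2953.9008 m/s = 2.9539 km/s

2.9539 km/s


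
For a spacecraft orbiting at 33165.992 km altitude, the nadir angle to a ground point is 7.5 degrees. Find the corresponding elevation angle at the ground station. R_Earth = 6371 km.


r = R_E + alt = 39536.9920 km
Law of sines in the satellite / Earth-center / ground-point triangle:
  sin(nadir)/R_E = sin(90 + el)/r  =>  cos(el) = (r/R_E)*sin(nadir)
cos(el) = (39536.9920 / 6371.0000) * sin(7.5 deg) = 0.8100162
el = arccos(0.8100162) = 35.9025 deg
(Earth-central angle = 90 - nadir - el = 46.5975 deg)

35.9025 degrees


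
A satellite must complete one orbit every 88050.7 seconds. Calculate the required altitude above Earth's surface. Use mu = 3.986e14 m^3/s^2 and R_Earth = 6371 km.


T = 88050.7 s
r = (mu*T^2/(4*pi^2))^(1/3) = (3.986e14 * 88050.7^2 / (4*pi^2))^(1/3)
r = 4.2777401e+07 m = 42777.4010 km
alt = r - R_E = 42777.4010 - 6371 = 36406.4010 km

36406.4010 km


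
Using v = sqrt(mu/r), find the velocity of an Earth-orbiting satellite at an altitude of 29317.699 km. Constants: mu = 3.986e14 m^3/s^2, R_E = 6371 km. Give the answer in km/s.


r = R_E + alt = 6371.0 + 29317.699 = 35688.6990 km = 3.5688699e+07 m
v = sqrt(mu/r) = sqrt(3.986e14 / 3.5688699e+07) = 3341.9757 m/s = 3.3420 km/s

3.3420 km/s


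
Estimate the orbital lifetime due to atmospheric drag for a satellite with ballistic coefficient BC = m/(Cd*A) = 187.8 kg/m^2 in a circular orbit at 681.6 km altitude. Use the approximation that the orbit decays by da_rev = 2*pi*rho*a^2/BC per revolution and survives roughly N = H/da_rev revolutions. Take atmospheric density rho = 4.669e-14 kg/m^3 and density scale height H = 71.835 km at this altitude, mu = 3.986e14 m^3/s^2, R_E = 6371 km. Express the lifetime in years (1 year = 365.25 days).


a = R_E + alt = 7052.6000 km = 7.0526e+06 m
da_rev = 2*pi*rho*a^2/BC = 2*pi*4.669e-14*(7.0526e+06)^2/187.8 = 0.0776974311 m per revolution
N = H/da_rev = 71835.0000 m / 0.0776974311 m = 924547.9418 revolutions
P = 2*pi*sqrt(a^3/mu) = 5894.3389 s
lifetime = N*P = 924547.9418 * 5894.3389 = 5.4495989e+09 s = 63074.0610 days
years = 63074.0610 / 365.25 = 172.6874 years

172.6874 years


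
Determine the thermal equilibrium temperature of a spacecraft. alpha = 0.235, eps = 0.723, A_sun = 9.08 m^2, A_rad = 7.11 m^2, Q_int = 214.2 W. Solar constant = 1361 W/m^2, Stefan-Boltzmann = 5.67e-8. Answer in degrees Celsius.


Numerator = alpha*S*A_sun + Q_int = 0.235*1361*9.08 + 214.2 = 3118.3018 W
Denominator = eps*sigma*A_rad = 0.723*5.67e-8*7.11 = 2.9146805e-07 W/K^4
T^4 = 1.0698606e+10 K^4
T = 321.6117 K = 48.4617 C

48.4617 degrees Celsius


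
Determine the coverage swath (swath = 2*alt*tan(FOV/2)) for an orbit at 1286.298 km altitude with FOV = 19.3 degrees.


FOV = 19.3 deg = 0.3368485 rad
swath = 2 * alt * tan(FOV/2) = 2 * 1286.298 * tan(0.1684243)
swath = 2 * 1286.298 * 0.1700351
swath = 437.4316 km

437.4316 km


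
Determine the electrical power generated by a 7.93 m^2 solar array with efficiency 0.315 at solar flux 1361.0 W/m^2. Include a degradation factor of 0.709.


P = area * eta * S * degradation
P = 7.93 * 0.315 * 1361.0 * 0.709
P = 2410.3944 W

2410.3944 W


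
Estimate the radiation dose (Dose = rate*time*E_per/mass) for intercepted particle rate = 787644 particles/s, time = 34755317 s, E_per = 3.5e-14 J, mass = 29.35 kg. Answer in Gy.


Total energy deposited = rate * time * E_per
  = 787644 * 34755317 * 3.5e-14 = 0.9581186 J
Dose = E_total / mass = 0.9581186 / 29.35
Dose = 0.03264459 Gy

0.0326 Gy


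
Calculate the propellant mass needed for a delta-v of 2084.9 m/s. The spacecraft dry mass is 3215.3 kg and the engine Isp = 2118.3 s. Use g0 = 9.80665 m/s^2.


ve = Isp * g0 = 2118.3 * 9.80665 = 20773.426695 m/s
mass ratio = exp(dv/ve) = exp(2084.9/20773.426695) = 1.10557305
m_prop = m_dry * (mr - 1) = 3215.3 * (1.10557305 - 1)
m_prop = 339.4490 kg

339.4490 kg


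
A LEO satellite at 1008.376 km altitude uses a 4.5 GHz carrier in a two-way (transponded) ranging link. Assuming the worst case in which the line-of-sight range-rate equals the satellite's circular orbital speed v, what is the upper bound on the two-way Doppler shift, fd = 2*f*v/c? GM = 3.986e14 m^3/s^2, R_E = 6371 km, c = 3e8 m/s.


r = 7.379376e+06 m
v = sqrt(mu/r) = 7349.5175 m/s (worst-case radial velocity)
f = 4.5 GHz = 4.5e+09 Hz
fd = 2*f*v/c = 2*4.5e+09*7349.5175/3.0e+08
fd = 220485.5246 Hz

220485.5246 Hz


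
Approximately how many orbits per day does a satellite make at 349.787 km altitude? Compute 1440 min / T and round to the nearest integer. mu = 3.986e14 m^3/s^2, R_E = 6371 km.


r = 6.720787e+06 m
T = 2*pi*sqrt(r^3/mu) = 5483.2926 s = 91.3882 min
revs/day = 1440 / 91.3882 = 15.7570
Rounded: 16 revolutions per day

16 revolutions per day


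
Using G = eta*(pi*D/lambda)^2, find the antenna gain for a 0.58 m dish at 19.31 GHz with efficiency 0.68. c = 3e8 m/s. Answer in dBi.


lambda = c/f = 3e8 / 1.931e+10 = 0.01553599 m
G = eta*(pi*D/lambda)^2 = 0.68*(pi*0.58/0.01553599)^2
G = 9353.7699 (linear)
G = 10*log10(9353.7699) = 39.7099 dBi

39.7099 dBi


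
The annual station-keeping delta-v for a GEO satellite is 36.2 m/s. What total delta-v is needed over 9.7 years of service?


dV = rate * years = 36.2 * 9.7
dV = 351.1400 m/s

351.1400 m/s


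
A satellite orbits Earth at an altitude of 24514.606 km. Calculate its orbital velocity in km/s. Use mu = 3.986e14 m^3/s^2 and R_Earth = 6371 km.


r = R_E + alt = 6371.0 + 24514.606 = 30885.6060 km = 3.0885606e+07 m
v = sqrt(mu/r) = sqrt(3.986e14 / 3.0885606e+07) = 3592.4488 m/s = 3.5924 km/s

3.5924 km/s


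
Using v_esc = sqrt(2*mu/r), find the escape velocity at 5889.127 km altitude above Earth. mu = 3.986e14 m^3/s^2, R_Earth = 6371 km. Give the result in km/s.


r = 6371.0 + 5889.127 = 12260.1270 km = 1.2260127e+07 m
v_esc = sqrt(2*mu/r) = sqrt(2*3.986e14 / 1.2260127e+07)
v_esc = 8063.7334 m/s = 8.0637 km/s

8.0637 km/s


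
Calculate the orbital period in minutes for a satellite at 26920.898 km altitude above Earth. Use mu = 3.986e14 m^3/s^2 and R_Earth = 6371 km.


r = 33291.8980 km = 3.3291898e+07 m
T = 2*pi*sqrt(r^3/mu) = 2*pi*sqrt(3.6899091e+22 / 3.986e14)
T = 60453.1665 s = 1007.5528 min

1007.5528 minutes


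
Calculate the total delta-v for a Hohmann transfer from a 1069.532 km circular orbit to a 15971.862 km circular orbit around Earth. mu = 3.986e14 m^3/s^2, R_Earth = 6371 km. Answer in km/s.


r1 = 7440.5320 km = 7.440532e+06 m
r2 = 22342.8620 km = 2.2342862e+07 m
dv1 = sqrt(mu/r1)*(sqrt(2*r2/(r1+r2)) - 1) = 1646.0309 m/s
dv2 = sqrt(mu/r2)*(1 - sqrt(2*r1/(r1+r2))) = 1238.1772 m/s
total dv = |dv1| + |dv2| = 1646.0309 + 1238.1772 = 2884.2080 m/s = 2.8842 km/s

2.8842 km/s


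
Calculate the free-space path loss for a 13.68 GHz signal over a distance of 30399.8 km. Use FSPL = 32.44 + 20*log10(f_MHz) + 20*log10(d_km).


f = 13.68 GHz = 13680.0000 MHz
d = 30399.8 km
FSPL = 32.44 + 20*log10(13680.0000) + 20*log10(30399.8)
FSPL = 32.44 + 82.7217 + 89.6574
FSPL = 204.8191 dB

204.8191 dB


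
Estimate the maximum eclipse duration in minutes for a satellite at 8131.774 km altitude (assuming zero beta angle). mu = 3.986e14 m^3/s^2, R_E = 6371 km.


r = 14502.7740 km
T = 289.6921 min
Eclipse fraction = arcsin(R_E/r)/pi = arcsin(6371.0000/14502.7740)/pi
= arcsin(0.4392953)/pi = 0.1447718
Eclipse duration = 0.1447718 * 289.6921 = 41.9392 min

41.9392 minutes


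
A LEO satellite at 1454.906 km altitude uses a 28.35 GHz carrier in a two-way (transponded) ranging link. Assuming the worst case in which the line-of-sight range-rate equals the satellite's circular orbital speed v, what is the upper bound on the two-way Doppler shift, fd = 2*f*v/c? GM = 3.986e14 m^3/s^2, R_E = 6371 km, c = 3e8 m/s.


r = 7.825906e+06 m
v = sqrt(mu/r) = 7136.7640 m/s (worst-case radial velocity)
f = 28.35 GHz = 2.835e+10 Hz
fd = 2*f*v/c = 2*2.835e+10*7136.7640/3.0e+08
fd = 1.3488484e+06 Hz

1.3488e+06 Hz


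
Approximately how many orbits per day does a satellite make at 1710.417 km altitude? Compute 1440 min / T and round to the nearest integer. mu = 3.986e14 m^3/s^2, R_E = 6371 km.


r = 8.081417e+06 m
T = 2*pi*sqrt(r^3/mu) = 7230.0699 s = 120.5012 min
revs/day = 1440 / 120.5012 = 11.9501
Rounded: 12 revolutions per day

12 revolutions per day


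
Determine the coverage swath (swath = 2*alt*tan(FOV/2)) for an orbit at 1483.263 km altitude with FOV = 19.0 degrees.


FOV = 19.0 deg = 0.3316126 rad
swath = 2 * alt * tan(FOV/2) = 2 * 1483.263 * tan(0.1658063)
swath = 2 * 1483.263 * 0.1673426
swath = 496.4262 km

496.4262 km


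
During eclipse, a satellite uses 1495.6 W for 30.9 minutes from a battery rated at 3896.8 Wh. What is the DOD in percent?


E_used = P * t / 60 = 1495.6 * 30.9 / 60 = 770.2340 Wh
DOD = E_used / E_total * 100 = 770.2340 / 3896.8 * 100
DOD = 19.7658 %

19.7658 %


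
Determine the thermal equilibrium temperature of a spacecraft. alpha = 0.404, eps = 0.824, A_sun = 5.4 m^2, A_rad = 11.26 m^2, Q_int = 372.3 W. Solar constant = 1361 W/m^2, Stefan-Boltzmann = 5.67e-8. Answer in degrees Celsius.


Numerator = alpha*S*A_sun + Q_int = 0.404*1361*5.4 + 372.3 = 3341.4576 W
Denominator = eps*sigma*A_rad = 0.824*5.67e-8*11.26 = 5.2607621e-07 W/K^4
T^4 = 6.3516607e+09 K^4
T = 282.3071 K = 9.1571 C

9.1571 degrees Celsius


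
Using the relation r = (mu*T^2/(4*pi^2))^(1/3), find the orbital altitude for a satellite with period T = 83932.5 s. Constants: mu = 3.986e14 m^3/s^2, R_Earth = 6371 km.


T = 83932.5 s
r = (mu*T^2/(4*pi^2))^(1/3) = (3.986e14 * 83932.5^2 / (4*pi^2))^(1/3)
r = 4.143296e+07 m = 41432.9598 km
alt = r - R_E = 41432.9598 - 6371 = 35061.9598 km

35061.9598 km


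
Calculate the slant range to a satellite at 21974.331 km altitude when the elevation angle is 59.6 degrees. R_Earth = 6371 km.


h = 21974.331 km, el = 59.6 deg
d = -R_E*sin(el) + sqrt((R_E*sin(el))^2 + 2*R_E*h + h^2)
d = -6371.0000*sin(1.0402) + sqrt((6371.0000*0.8625137)^2 + 2*6371.0000*21974.331 + 21974.331^2)
d = 22666.3173 km

22666.3173 km


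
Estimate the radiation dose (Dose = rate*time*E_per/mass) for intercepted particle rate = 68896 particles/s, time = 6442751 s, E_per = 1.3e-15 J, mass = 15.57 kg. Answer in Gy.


Total energy deposited = rate * time * E_per
  = 68896 * 6442751 * 1.3e-15 = 5.770437e-04 J
Dose = E_total / mass = 5.770437e-04 / 15.57
Dose = 3.7061253e-05 Gy

3.7061e-05 Gy


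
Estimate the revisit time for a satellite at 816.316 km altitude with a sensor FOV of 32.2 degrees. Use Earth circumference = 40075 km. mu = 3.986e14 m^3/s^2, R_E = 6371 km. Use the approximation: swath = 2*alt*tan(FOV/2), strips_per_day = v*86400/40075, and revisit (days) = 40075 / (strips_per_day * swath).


swath = 2*816.316*tan(0.280998) = 471.2350 km
v = sqrt(mu/r) = 7447.0673 m/s = 7.4471 km/s
strips/day = v*86400/40075 = 7.4471*86400/40075 = 16.0556
coverage/day = strips * swath = 16.0556 * 471.2350 = 7565.9426 km
revisit = 40075 / 7565.9426 = 5.2968 days

5.2968 days


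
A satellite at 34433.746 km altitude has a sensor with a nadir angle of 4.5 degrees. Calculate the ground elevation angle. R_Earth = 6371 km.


r = R_E + alt = 40804.7460 km
Law of sines in the satellite / Earth-center / ground-point triangle:
  sin(nadir)/R_E = sin(90 + el)/r  =>  cos(el) = (r/R_E)*sin(nadir)
cos(el) = (40804.7460 / 6371.0000) * sin(4.5 deg) = 0.5025119
el = arccos(0.5025119) = 59.8337 deg
(Earth-central angle = 90 - nadir - el = 25.6663 deg)

59.8337 degrees


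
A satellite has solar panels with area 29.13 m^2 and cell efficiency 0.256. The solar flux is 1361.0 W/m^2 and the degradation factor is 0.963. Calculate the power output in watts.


P = area * eta * S * degradation
P = 29.13 * 0.256 * 1361.0 * 0.963
P = 9773.8318 W

9773.8318 W


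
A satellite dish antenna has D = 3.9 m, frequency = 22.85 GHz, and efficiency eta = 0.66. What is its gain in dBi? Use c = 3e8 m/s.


lambda = c/f = 3e8 / 2.285e+10 = 0.0131291 m
G = eta*(pi*D/lambda)^2 = 0.66*(pi*3.9/0.0131291)^2
G = 574781.5171 (linear)
G = 10*log10(574781.5171) = 57.5950 dBi

57.5950 dBi


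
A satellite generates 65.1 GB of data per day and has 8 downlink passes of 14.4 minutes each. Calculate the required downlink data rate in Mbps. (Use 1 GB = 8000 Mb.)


total contact time = 8 * 14.4 * 60 = 6912.0000 s
data = 65.1 GB = 520800.0000 Mb
rate = 520800.0000 / 6912.0000 = 75.3472 Mbps

75.3472 Mbps


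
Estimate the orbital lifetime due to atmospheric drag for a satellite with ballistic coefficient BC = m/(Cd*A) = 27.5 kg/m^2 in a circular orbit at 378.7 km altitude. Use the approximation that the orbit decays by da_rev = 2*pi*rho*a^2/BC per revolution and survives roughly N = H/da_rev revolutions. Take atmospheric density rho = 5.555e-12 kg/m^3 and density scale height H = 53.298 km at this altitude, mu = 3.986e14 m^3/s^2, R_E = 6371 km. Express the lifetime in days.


a = R_E + alt = 6749.7000 km = 6.7497e+06 m
da_rev = 2*pi*rho*a^2/BC = 2*pi*5.555e-12*(6.7497e+06)^2/27.5 = 57.822941 m per revolution
N = H/da_rev = 53298.0000 m / 57.822941 m = 921.7449 revolutions
P = 2*pi*sqrt(a^3/mu) = 5518.7145 s
lifetime = N*P = 921.7449 * 5518.7145 = 5.0868468e+06 s = 58.8755 days

58.8755 days


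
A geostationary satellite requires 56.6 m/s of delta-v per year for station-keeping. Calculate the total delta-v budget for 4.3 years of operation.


dV = rate * years = 56.6 * 4.3
dV = 243.3800 m/s

243.3800 m/s


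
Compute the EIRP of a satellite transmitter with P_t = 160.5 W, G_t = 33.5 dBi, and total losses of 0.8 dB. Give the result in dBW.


Pt = 160.5 W = 22.0548 dBW
EIRP = Pt_dBW + Gt - losses = 22.0548 + 33.5 - 0.8 = 54.7548 dBW

54.7548 dBW


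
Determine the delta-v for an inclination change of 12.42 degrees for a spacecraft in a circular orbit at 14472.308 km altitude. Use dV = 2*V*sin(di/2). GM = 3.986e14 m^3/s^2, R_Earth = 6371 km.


r = 20843.3080 km = 2.0843308e+07 m
V = sqrt(mu/r) = 4373.0589 m/s
di = 12.42 deg = 0.2167699 rad
dV = 2*V*sin(di/2) = 2*4373.0589*sin(0.1083849)
dV = 946.0926 m/s = 0.9460926 km/s

0.9461 km/s


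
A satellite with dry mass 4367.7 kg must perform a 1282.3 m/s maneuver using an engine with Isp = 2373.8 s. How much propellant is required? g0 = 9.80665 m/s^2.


ve = Isp * g0 = 2373.8 * 9.80665 = 23279.025770 m/s
mass ratio = exp(dv/ve) = exp(1282.3/23279.025770) = 1.05662928
m_prop = m_dry * (mr - 1) = 4367.7 * (1.05662928 - 1)
m_prop = 247.3397 kg

247.3397 kg


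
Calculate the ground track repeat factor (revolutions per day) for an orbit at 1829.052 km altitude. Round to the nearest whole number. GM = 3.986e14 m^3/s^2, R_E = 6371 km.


r = 8.200052e+06 m
T = 2*pi*sqrt(r^3/mu) = 7389.8586 s = 123.1643 min
revs/day = 1440 / 123.1643 = 11.6917
Rounded: 12 revolutions per day

12 revolutions per day


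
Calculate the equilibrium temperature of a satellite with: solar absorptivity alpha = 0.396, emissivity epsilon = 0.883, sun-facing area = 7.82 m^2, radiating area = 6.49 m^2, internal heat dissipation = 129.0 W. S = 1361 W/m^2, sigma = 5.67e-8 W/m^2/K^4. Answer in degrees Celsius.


Numerator = alpha*S*A_sun + Q_int = 0.396*1361*7.82 + 129.0 = 4343.6359 W
Denominator = eps*sigma*A_rad = 0.883*5.67e-8*6.49 = 3.2492899e-07 W/K^4
T^4 = 1.3367954e+10 K^4
T = 340.0292 K = 66.8792 C

66.8792 degrees Celsius


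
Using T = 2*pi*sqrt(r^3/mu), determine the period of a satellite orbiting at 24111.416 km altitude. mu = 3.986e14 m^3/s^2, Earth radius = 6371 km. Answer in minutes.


r = 30482.4160 km = 3.0482416e+07 m
T = 2*pi*sqrt(r^3/mu) = 2*pi*sqrt(2.8323581e+22 / 3.986e14)
T = 52964.5516 s = 882.7425 min

882.7425 minutes


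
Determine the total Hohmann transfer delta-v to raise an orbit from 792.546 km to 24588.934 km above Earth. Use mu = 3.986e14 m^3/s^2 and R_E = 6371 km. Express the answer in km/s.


r1 = 7163.5460 km = 7.163546e+06 m
r2 = 30959.9340 km = 3.0959934e+07 m
dv1 = sqrt(mu/r1)*(sqrt(2*r2/(r1+r2)) - 1) = 2047.1469 m/s
dv2 = sqrt(mu/r2)*(1 - sqrt(2*r1/(r1+r2))) = 1388.4949 m/s
total dv = |dv1| + |dv2| = 2047.1469 + 1388.4949 = 3435.6418 m/s = 3.4356 km/s

3.4356 km/s


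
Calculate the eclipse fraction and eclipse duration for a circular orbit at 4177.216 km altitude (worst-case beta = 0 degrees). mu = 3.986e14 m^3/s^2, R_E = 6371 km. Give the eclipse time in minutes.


r = 10548.2160 km
T = 179.6919 min
Eclipse fraction = arcsin(R_E/r)/pi = arcsin(6371.0000/10548.2160)/pi
= arcsin(0.6039884)/pi = 0.2064227
Eclipse duration = 0.2064227 * 179.6919 = 37.0925 min

37.0925 minutes


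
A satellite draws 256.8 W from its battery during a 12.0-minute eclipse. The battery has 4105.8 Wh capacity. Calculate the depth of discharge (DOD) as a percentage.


E_used = P * t / 60 = 256.8 * 12.0 / 60 = 51.3600 Wh
DOD = E_used / E_total * 100 = 51.3600 / 4105.8 * 100
DOD = 1.2509 %

1.2509 %


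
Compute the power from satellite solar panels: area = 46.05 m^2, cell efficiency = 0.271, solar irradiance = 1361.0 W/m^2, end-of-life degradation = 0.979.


P = area * eta * S * degradation
P = 46.05 * 0.271 * 1361.0 * 0.979
P = 16627.9895 W

16627.9895 W


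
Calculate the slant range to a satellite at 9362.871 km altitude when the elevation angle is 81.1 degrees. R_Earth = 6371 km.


h = 9362.871 km, el = 81.1 deg
d = -R_E*sin(el) + sqrt((R_E*sin(el))^2 + 2*R_E*h + h^2)
d = -6371.0000*sin(1.4155) + sqrt((6371.0000*0.9879599)^2 + 2*6371.0000*9362.871 + 9362.871^2)
d = 9408.6747 km

9408.6747 km


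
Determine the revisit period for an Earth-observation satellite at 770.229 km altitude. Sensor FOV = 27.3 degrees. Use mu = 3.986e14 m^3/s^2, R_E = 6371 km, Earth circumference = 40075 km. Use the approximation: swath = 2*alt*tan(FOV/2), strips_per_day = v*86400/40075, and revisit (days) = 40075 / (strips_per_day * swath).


swath = 2*770.229*tan(0.2382374) = 374.0993 km
v = sqrt(mu/r) = 7471.0590 m/s = 7.4711 km/s
strips/day = v*86400/40075 = 7.4711*86400/40075 = 16.1073
coverage/day = strips * swath = 16.1073 * 374.0993 = 6025.7245 km
revisit = 40075 / 6025.7245 = 6.6507 days

6.6507 days


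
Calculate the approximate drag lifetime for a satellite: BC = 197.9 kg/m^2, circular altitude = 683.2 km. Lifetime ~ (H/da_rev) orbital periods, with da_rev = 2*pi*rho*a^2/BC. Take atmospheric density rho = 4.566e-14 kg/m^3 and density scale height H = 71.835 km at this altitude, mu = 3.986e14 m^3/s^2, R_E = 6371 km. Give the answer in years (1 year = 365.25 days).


a = R_E + alt = 7054.2000 km = 7.0542e+06 m
da_rev = 2*pi*rho*a^2/BC = 2*pi*4.566e-14*(7.0542e+06)^2/197.9 = 0.072138236 m per revolution
N = H/da_rev = 71835.0000 m / 0.072138236 m = 995796.4590 revolutions
P = 2*pi*sqrt(a^3/mu) = 5896.3448 s
lifetime = N*P = 995796.4590 * 5896.3448 = 5.8715593e+09 s = 67957.8623 days
years = 67957.8623 / 365.25 = 186.0585 years

186.0585 years


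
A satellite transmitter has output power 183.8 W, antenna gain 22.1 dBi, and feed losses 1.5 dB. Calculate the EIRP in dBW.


Pt = 183.8 W = 22.6435 dBW
EIRP = Pt_dBW + Gt - losses = 22.6435 + 22.1 - 1.5 = 43.2435 dBW

43.2435 dBW


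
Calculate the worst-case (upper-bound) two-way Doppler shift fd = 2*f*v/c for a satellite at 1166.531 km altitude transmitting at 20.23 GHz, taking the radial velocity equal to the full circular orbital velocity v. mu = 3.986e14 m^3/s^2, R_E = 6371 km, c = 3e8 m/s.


r = 7.537531e+06 m
v = sqrt(mu/r) = 7272.0037 m/s (worst-case radial velocity)
f = 20.23 GHz = 2.023e+10 Hz
fd = 2*f*v/c = 2*2.023e+10*7272.0037/3.0e+08
fd = 980750.8998 Hz

980750.8998 Hz


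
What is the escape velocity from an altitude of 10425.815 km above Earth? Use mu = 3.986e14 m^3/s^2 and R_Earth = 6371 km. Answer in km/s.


r = 6371.0 + 10425.815 = 16796.8150 km = 1.6796815e+07 m
v_esc = sqrt(2*mu/r) = sqrt(2*3.986e14 / 1.6796815e+07)
v_esc = 6889.2219 m/s = 6.8892 km/s

6.8892 km/s


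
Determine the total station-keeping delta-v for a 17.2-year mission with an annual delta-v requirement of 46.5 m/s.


dV = rate * years = 46.5 * 17.2
dV = 799.8000 m/s

799.8000 m/s


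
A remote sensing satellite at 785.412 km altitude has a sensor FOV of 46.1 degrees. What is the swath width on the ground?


FOV = 46.1 deg = 0.8045968 rad
swath = 2 * alt * tan(FOV/2) = 2 * 785.412 * tan(0.4022984)
swath = 2 * 785.412 * 0.4255051
swath = 668.3936 km

668.3936 km


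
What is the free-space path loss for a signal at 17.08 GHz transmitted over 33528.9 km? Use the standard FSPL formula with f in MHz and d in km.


f = 17.08 GHz = 17080.0000 MHz
d = 33528.9 km
FSPL = 32.44 + 20*log10(17080.0000) + 20*log10(33528.9)
FSPL = 32.44 + 84.6498 + 90.5084
FSPL = 207.5981 dB

207.5981 dB


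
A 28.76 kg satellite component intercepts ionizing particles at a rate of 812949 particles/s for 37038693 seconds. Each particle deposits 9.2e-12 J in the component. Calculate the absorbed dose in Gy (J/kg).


Total energy deposited = rate * time * E_per
  = 812949 * 37038693 * 9.2e-12 = 277.0172 J
Dose = E_total / mass = 277.0172 / 28.76
Dose = 9.6320 Gy

9.6320 Gy


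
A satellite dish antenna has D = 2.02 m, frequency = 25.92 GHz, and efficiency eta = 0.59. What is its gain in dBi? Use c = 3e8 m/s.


lambda = c/f = 3e8 / 2.592e+10 = 0.01157407 m
G = eta*(pi*D/lambda)^2 = 0.59*(pi*2.02/0.01157407)^2
G = 177370.7412 (linear)
G = 10*log10(177370.7412) = 52.4888 dBi

52.4888 dBi


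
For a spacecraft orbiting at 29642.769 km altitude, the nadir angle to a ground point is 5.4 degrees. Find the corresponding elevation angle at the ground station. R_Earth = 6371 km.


r = R_E + alt = 36013.7690 km
Law of sines in the satellite / Earth-center / ground-point triangle:
  sin(nadir)/R_E = sin(90 + el)/r  =>  cos(el) = (r/R_E)*sin(nadir)
cos(el) = (36013.7690 / 6371.0000) * sin(5.4 deg) = 0.5319722
el = arccos(0.5319722) = 57.8612 deg
(Earth-central angle = 90 - nadir - el = 26.7388 deg)

57.8612 degrees


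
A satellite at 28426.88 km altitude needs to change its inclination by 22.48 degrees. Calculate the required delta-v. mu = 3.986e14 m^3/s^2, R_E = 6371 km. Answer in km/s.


r = 34797.8800 km = 3.479788e+07 m
V = sqrt(mu/r) = 3384.4824 m/s
di = 22.48 deg = 0.39235 rad
dV = 2*V*sin(di/2) = 2*3384.4824*sin(0.196175)
dV = 1319.4008 m/s = 1.3194 km/s

1.3194 km/s


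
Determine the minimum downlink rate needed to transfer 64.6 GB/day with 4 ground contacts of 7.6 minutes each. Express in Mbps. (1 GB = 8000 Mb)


total contact time = 4 * 7.6 * 60 = 1824.0000 s
data = 64.6 GB = 516800.0000 Mb
rate = 516800.0000 / 1824.0000 = 283.3333 Mbps

283.3333 Mbps


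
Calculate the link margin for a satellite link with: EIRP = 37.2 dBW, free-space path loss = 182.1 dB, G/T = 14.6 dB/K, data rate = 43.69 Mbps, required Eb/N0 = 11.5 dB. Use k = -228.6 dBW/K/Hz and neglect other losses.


C/N0 = EIRP - FSPL + G/T - k = 37.2 - 182.1 + 14.6 - (-228.6)
C/N0 = 98.3000 dB-Hz
R_b = 43.69 Mbps = 4.369e+07 bps -> 10*log10(R_b) = 76.4038 dB-Hz
Eb/N0 = C/N0 - 10*log10(R_b) = 98.3000 - 76.4038 = 21.8962 dB
Margin = Eb/N0 - Eb/N0_req = 21.8962 - 11.5 = 10.3962 dB (link closes)

10.3962 dB


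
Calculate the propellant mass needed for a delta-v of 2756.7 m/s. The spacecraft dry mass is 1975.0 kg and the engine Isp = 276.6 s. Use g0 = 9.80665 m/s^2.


ve = Isp * g0 = 276.6 * 9.80665 = 2712.519390 m/s
mass ratio = exp(dv/ve) = exp(2756.7/2712.519390) = 2.76291882
m_prop = m_dry * (mr - 1) = 1975.0 * (2.76291882 - 1)
m_prop = 3481.7647 kg

3481.7647 kg


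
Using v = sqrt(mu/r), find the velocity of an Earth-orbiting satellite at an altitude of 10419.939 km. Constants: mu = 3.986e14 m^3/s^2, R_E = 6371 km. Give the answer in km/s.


r = R_E + alt = 6371.0 + 10419.939 = 16790.9390 km = 1.6790939e+07 m
v = sqrt(mu/r) = sqrt(3.986e14 / 1.6790939e+07) = 4872.2678 m/s = 4.8723 km/s

4.8723 km/s


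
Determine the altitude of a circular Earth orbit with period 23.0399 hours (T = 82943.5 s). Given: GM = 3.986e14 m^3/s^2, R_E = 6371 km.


T = 82943.5 s
r = (mu*T^2/(4*pi^2))^(1/3) = (3.986e14 * 82943.5^2 / (4*pi^2))^(1/3)
r = 4.110684e+07 m = 41106.8398 km
alt = r - R_E = 41106.8398 - 6371 = 34735.8398 km

34735.8398 km


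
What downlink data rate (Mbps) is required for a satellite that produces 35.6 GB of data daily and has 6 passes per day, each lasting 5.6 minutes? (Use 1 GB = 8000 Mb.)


total contact time = 6 * 5.6 * 60 = 2016.0000 s
data = 35.6 GB = 284800.0000 Mb
rate = 284800.0000 / 2016.0000 = 141.2698 Mbps

141.2698 Mbps


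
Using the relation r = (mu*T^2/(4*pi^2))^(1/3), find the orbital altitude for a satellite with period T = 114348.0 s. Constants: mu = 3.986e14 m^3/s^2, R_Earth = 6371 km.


T = 114348.0 s
r = (mu*T^2/(4*pi^2))^(1/3) = (3.986e14 * 114348.0^2 / (4*pi^2))^(1/3)
r = 5.0918809e+07 m = 50918.8087 km
alt = r - R_E = 50918.8087 - 6371 = 44547.8087 km

44547.8087 km


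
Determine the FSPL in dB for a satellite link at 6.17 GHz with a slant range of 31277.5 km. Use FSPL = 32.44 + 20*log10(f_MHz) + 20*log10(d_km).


f = 6.17 GHz = 6170.0000 MHz
d = 31277.5 km
FSPL = 32.44 + 20*log10(6170.0000) + 20*log10(31277.5)
FSPL = 32.44 + 75.8057 + 89.9046
FSPL = 198.1503 dB

198.1503 dB


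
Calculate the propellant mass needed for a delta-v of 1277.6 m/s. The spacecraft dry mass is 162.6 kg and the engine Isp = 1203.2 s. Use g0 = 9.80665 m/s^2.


ve = Isp * g0 = 1203.2 * 9.80665 = 11799.361280 m/s
mass ratio = exp(dv/ve) = exp(1277.6/11799.361280) = 1.11435643
m_prop = m_dry * (mr - 1) = 162.6 * (1.11435643 - 1)
m_prop = 18.5944 kg

18.5944 kg


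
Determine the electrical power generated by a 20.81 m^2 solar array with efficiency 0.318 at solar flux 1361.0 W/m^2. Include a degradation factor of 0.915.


P = area * eta * S * degradation
P = 20.81 * 0.318 * 1361.0 * 0.915
P = 8240.9716 W

8240.9716 W


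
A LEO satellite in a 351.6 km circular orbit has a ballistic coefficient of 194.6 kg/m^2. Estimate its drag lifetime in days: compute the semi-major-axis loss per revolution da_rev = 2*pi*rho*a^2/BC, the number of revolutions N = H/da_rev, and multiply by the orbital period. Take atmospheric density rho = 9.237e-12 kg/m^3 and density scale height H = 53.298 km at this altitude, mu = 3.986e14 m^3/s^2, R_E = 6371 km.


a = R_E + alt = 6722.6000 km = 6.7226e+06 m
da_rev = 2*pi*rho*a^2/BC = 2*pi*9.237e-12*(6.7226e+06)^2/194.6 = 13.478530 m per revolution
N = H/da_rev = 53298.0000 m / 13.478530 m = 3954.2889 revolutions
P = 2*pi*sqrt(a^3/mu) = 5485.5115 s
lifetime = N*P = 3954.2889 * 5485.5115 = 2.1691297e+07 s = 251.0567 days

251.0567 days


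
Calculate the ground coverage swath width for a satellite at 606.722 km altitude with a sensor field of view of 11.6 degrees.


FOV = 11.6 deg = 0.2024582 rad
swath = 2 * alt * tan(FOV/2) = 2 * 606.722 * tan(0.1012291)
swath = 2 * 606.722 * 0.1015763
swath = 123.2571 km

123.2571 km


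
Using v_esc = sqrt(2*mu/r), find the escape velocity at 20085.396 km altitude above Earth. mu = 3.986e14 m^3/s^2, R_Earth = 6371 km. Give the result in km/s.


r = 6371.0 + 20085.396 = 26456.3960 km = 2.6456396e+07 m
v_esc = sqrt(2*mu/r) = sqrt(2*3.986e14 / 2.6456396e+07)
v_esc = 5489.3169 m/s = 5.4893 km/s

5.4893 km/s


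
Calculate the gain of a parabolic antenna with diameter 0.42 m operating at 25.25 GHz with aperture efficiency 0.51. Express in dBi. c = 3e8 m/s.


lambda = c/f = 3e8 / 2.525e+10 = 0.01188119 m
G = eta*(pi*D/lambda)^2 = 0.51*(pi*0.42/0.01188119)^2
G = 6289.9727 (linear)
G = 10*log10(6289.9727) = 37.9865 dBi

37.9865 dBi


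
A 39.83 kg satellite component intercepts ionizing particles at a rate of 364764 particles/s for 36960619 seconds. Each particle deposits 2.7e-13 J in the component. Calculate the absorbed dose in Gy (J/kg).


Total energy deposited = rate * time * E_per
  = 364764 * 36960619 * 2.7e-13 = 3.6401 J
Dose = E_total / mass = 3.6401 / 39.83
Dose = 0.09139126 Gy

0.0914 Gy


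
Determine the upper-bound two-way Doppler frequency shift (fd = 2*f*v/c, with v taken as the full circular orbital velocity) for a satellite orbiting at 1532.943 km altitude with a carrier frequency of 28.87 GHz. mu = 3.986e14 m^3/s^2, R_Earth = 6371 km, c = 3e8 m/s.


r = 7.903943e+06 m
v = sqrt(mu/r) = 7101.4453 m/s (worst-case radial velocity)
f = 28.87 GHz = 2.887e+10 Hz
fd = 2*f*v/c = 2*2.887e+10*7101.4453/3.0e+08
fd = 1.3667915e+06 Hz

1.3668e+06 Hz


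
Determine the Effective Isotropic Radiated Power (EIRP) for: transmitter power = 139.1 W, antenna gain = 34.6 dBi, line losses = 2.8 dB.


Pt = 139.1 W = 21.4333 dBW
EIRP = Pt_dBW + Gt - losses = 21.4333 + 34.6 - 2.8 = 53.2333 dBW

53.2333 dBW


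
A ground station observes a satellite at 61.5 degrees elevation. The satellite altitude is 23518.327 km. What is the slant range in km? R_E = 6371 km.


h = 23518.327 km, el = 61.5 deg
d = -R_E*sin(el) + sqrt((R_E*sin(el))^2 + 2*R_E*h + h^2)
d = -6371.0000*sin(1.0734) + sqrt((6371.0000*0.8788171)^2 + 2*6371.0000*23518.327 + 23518.327^2)
d = 24135.3865 km

24135.3865 km


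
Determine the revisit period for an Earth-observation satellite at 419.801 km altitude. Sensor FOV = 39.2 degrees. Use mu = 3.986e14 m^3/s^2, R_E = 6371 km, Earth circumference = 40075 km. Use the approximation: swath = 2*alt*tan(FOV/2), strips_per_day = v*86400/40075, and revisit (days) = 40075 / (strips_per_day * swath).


swath = 2*419.801*tan(0.3420845) = 298.9688 km
v = sqrt(mu/r) = 7661.4001 m/s = 7.6614 km/s
strips/day = v*86400/40075 = 7.6614*86400/40075 = 16.5177
coverage/day = strips * swath = 16.5177 * 298.9688 = 4938.2635 km
revisit = 40075 / 4938.2635 = 8.1152 days

8.1152 days


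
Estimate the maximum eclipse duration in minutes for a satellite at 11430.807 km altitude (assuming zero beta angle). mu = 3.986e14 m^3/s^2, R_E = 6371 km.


r = 17801.8070 km
T = 393.9636 min
Eclipse fraction = arcsin(R_E/r)/pi = arcsin(6371.0000/17801.8070)/pi
= arcsin(0.357885)/pi = 0.116502
Eclipse duration = 0.116502 * 393.9636 = 45.8976 min

45.8976 minutes


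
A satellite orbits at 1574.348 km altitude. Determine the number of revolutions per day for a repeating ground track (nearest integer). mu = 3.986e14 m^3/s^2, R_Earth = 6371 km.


r = 7.945348e+06 m
T = 2*pi*sqrt(r^3/mu) = 7048.2387 s = 117.4706 min
revs/day = 1440 / 117.4706 = 12.2584
Rounded: 12 revolutions per day

12 revolutions per day


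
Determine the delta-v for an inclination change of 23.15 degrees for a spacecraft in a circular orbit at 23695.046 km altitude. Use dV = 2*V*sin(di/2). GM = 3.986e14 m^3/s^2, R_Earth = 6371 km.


r = 30066.0460 km = 3.0066046e+07 m
V = sqrt(mu/r) = 3641.0822 m/s
di = 23.15 deg = 0.4040437 rad
dV = 2*V*sin(di/2) = 2*3641.0822*sin(0.2020219)
dV = 1461.1698 m/s = 1.4612 km/s

1.4612 km/s


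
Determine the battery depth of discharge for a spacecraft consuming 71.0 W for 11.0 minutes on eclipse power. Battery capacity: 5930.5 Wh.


E_used = P * t / 60 = 71.0 * 11.0 / 60 = 13.0167 Wh
DOD = E_used / E_total * 100 = 13.0167 / 5930.5 * 100
DOD = 0.2194868 %

0.2195 %


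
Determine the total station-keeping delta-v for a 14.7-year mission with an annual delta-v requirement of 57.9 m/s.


dV = rate * years = 57.9 * 14.7
dV = 851.1300 m/s

851.1300 m/s


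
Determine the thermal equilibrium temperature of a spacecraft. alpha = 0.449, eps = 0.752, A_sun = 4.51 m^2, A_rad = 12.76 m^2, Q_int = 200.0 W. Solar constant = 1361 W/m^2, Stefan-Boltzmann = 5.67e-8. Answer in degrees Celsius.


Numerator = alpha*S*A_sun + Q_int = 0.449*1361*4.51 + 200.0 = 2956.0114 W
Denominator = eps*sigma*A_rad = 0.752*5.67e-8*12.76 = 5.4406598e-07 W/K^4
T^4 = 5.4331855e+09 K^4
T = 271.4961 K = -1.6539 C

-1.6539 degrees Celsius


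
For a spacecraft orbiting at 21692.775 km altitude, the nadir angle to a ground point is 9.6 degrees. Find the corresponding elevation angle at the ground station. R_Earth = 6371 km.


r = R_E + alt = 28063.7750 km
Law of sines in the satellite / Earth-center / ground-point triangle:
  sin(nadir)/R_E = sin(90 + el)/r  =>  cos(el) = (r/R_E)*sin(nadir)
cos(el) = (28063.7750 / 6371.0000) * sin(9.6 deg) = 0.7346038
el = arccos(0.7346038) = 42.7263 deg
(Earth-central angle = 90 - nadir - el = 37.6737 deg)

42.7263 degrees


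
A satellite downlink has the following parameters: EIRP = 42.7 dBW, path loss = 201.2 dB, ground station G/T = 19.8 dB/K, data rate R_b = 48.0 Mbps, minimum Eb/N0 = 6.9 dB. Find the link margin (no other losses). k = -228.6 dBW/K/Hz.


C/N0 = EIRP - FSPL + G/T - k = 42.7 - 201.2 + 19.8 - (-228.6)
C/N0 = 89.9000 dB-Hz
R_b = 48.0 Mbps = 4.8e+07 bps -> 10*log10(R_b) = 76.8124 dB-Hz
Eb/N0 = C/N0 - 10*log10(R_b) = 89.9000 - 76.8124 = 13.0876 dB
Margin = Eb/N0 - Eb/N0_req = 13.0876 - 6.9 = 6.1876 dB (link closes)

6.1876 dB


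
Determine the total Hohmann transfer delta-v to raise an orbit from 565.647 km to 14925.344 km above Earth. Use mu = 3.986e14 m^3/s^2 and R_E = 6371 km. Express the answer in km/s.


r1 = 6936.6470 km = 6.936647e+06 m
r2 = 21296.3440 km = 2.1296344e+07 m
dv1 = sqrt(mu/r1)*(sqrt(2*r2/(r1+r2)) - 1) = 1730.2826 m/s
dv2 = sqrt(mu/r2)*(1 - sqrt(2*r1/(r1+r2))) = 1293.6087 m/s
total dv = |dv1| + |dv2| = 1730.2826 + 1293.6087 = 3023.8914 m/s = 3.0239 km/s

3.0239 km/s


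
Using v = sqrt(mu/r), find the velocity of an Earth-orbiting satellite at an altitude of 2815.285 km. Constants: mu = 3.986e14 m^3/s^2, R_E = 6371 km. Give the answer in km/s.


r = R_E + alt = 6371.0 + 2815.285 = 9186.2850 km = 9.186285e+06 m
v = sqrt(mu/r) = sqrt(3.986e14 / 9.186285e+06) = 6587.1672 m/s = 6.5872 km/s

6.5872 km/s


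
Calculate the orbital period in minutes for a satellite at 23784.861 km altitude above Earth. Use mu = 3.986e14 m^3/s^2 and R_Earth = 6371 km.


r = 30155.8610 km = 3.0155861e+07 m
T = 2*pi*sqrt(r^3/mu) = 2*pi*sqrt(2.7423015e+22 / 3.986e14)
T = 52115.7294 s = 868.5955 min

868.5955 minutes


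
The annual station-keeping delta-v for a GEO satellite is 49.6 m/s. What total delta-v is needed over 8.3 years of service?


dV = rate * years = 49.6 * 8.3
dV = 411.6800 m/s

411.6800 m/s


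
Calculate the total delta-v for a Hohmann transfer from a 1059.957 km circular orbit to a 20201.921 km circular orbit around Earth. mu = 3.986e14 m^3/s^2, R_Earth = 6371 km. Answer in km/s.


r1 = 7430.9570 km = 7.430957e+06 m
r2 = 26572.9210 km = 2.6572921e+07 m
dv1 = sqrt(mu/r1)*(sqrt(2*r2/(r1+r2)) - 1) = 1832.2648 m/s
dv2 = sqrt(mu/r2)*(1 - sqrt(2*r1/(r1+r2))) = 1312.5289 m/s
total dv = |dv1| + |dv2| = 1832.2648 + 1312.5289 = 3144.7937 m/s = 3.1448 km/s

3.1448 km/s


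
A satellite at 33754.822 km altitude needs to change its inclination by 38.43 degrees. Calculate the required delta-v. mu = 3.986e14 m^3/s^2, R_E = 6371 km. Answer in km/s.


r = 40125.8220 km = 4.0125822e+07 m
V = sqrt(mu/r) = 3151.7857 m/s
di = 38.43 deg = 0.67073 rad
dV = 2*V*sin(di/2) = 2*3151.7857*sin(0.335365)
dV = 2074.5928 m/s = 2.0746 km/s

2.0746 km/s


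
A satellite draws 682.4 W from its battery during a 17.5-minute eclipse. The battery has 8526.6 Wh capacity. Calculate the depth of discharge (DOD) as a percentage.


E_used = P * t / 60 = 682.4 * 17.5 / 60 = 199.0333 Wh
DOD = E_used / E_total * 100 = 199.0333 / 8526.6 * 100
DOD = 2.3343 %

2.3343 %


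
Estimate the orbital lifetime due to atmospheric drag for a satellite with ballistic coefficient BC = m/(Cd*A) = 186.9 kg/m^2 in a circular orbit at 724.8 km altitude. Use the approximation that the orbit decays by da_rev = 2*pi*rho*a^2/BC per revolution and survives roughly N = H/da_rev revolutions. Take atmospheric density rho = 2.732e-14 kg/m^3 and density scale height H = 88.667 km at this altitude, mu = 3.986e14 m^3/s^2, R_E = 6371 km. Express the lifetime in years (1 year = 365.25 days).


a = R_E + alt = 7095.8000 km = 7.0958e+06 m
da_rev = 2*pi*rho*a^2/BC = 2*pi*2.732e-14*(7.0958e+06)^2/186.9 = 0.0462438511 m per revolution
N = H/da_rev = 88667.0000 m / 0.0462438511 m = 1.9173792e+06 revolutions
P = 2*pi*sqrt(a^3/mu) = 5948.5795 s
lifetime = N*P = 1.9173792e+06 * 5948.5795 = 1.1405683e+10 s = 132010.2180 days
years = 132010.2180 / 365.25 = 361.4243 years

361.4243 years


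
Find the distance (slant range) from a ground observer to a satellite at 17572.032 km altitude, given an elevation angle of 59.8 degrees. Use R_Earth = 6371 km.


h = 17572.032 km, el = 59.8 deg
d = -R_E*sin(el) + sqrt((R_E*sin(el))^2 + 2*R_E*h + h^2)
d = -6371.0000*sin(1.0437) + sqrt((6371.0000*0.8642748)^2 + 2*6371.0000*17572.032 + 17572.032^2)
d = 18221.2930 km

18221.2930 km


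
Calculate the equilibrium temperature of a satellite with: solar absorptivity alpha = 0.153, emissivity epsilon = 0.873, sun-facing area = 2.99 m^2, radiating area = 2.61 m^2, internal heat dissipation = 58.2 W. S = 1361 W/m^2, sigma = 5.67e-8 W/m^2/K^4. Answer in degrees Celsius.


Numerator = alpha*S*A_sun + Q_int = 0.153*1361*2.99 + 58.2 = 680.8167 W
Denominator = eps*sigma*A_rad = 0.873*5.67e-8*2.61 = 1.2919265e-07 W/K^4
T^4 = 5.2697786e+09 K^4
T = 269.4313 K = -3.7187 C

-3.7187 degrees Celsius


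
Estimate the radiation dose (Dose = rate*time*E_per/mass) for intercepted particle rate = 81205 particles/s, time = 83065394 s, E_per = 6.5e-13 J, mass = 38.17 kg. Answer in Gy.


Total energy deposited = rate * time * E_per
  = 81205 * 83065394 * 6.5e-13 = 4.3845 J
Dose = E_total / mass = 4.3845 / 38.17
Dose = 0.1148667 Gy

0.1149 Gy


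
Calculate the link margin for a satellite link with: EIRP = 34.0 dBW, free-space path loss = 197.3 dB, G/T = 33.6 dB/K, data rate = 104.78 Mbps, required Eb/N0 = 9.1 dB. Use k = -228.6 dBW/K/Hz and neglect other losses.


C/N0 = EIRP - FSPL + G/T - k = 34.0 - 197.3 + 33.6 - (-228.6)
C/N0 = 98.9000 dB-Hz
R_b = 104.78 Mbps = 1.0478e+08 bps -> 10*log10(R_b) = 80.2028 dB-Hz
Eb/N0 = C/N0 - 10*log10(R_b) = 98.9000 - 80.2028 = 18.6972 dB
Margin = Eb/N0 - Eb/N0_req = 18.6972 - 9.1 = 9.5972 dB (link closes)

9.5972 dB


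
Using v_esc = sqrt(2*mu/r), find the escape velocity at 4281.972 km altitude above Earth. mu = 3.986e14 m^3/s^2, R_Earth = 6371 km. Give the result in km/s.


r = 6371.0 + 4281.972 = 10652.9720 km = 1.0652972e+07 m
v_esc = sqrt(2*mu/r) = sqrt(2*3.986e14 / 1.0652972e+07)
v_esc = 8650.6403 m/s = 8.6506 km/s

8.6506 km/s
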